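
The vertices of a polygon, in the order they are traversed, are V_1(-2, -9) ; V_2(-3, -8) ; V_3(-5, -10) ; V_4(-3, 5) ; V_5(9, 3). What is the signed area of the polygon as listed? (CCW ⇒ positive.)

-102.5

V_1→V_2: (-2)(-8) − (-3)(-9) = -11
V_2→V_3: (-3)(-10) − (-5)(-8) = -10
V_3→V_4: (-5)(5) − (-3)(-10) = -55
V_4→V_5: (-3)(3) − (9)(5) = -54
V_5→V_1: (9)(-9) − (-2)(3) = -75
Σ = -205
Signed area = Σ/2 = -102.5 (negative ⇒ clockwise traversal).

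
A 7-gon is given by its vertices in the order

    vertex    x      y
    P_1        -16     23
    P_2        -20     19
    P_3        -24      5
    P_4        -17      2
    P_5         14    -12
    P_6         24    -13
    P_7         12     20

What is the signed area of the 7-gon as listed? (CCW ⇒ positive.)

1031.5

Apply the shoelace formula: 2A = Σ (x_i·y_{i+1} − x_{i+1}·y_i), indices taken mod 7.
P_1→P_2: (-16)(19) − (-20)(23) = 156
P_2→P_3: (-20)(5) − (-24)(19) = 356
P_3→P_4: (-24)(2) − (-17)(5) = 37
P_4→P_5: (-17)(-12) − (14)(2) = 176
P_5→P_6: (14)(-13) − (24)(-12) = 106
P_6→P_7: (24)(20) − (12)(-13) = 636
P_7→P_1: (12)(23) − (-16)(20) = 596
Σ = 2063
Signed area = Σ/2 = 1031.5 (positive ⇒ counter-clockwise traversal).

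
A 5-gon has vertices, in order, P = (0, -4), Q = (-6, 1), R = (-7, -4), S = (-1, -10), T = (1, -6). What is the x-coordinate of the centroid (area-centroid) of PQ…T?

-791/255

Apply the shoelace formula. First the cross-terms c_i = x_i·y_{i+1} − x_{i+1}·y_i:
  -24, 31, 66, 16, -4  ⇒  2A = 85, A = 42.5.
Then Σ (x_i + x_{i+1})·c_i = -791, so x̄ = -791 / (6·42.5) = -791/255.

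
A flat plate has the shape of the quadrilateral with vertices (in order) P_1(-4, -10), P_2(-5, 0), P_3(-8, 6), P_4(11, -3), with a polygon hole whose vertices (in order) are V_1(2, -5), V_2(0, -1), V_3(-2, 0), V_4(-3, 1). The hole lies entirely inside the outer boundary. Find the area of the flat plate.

118.5

Outer boundary:
Apply the surveyor's formula: 2A = Σ (x_i·y_{i+1} − x_{i+1}·y_i), indices taken mod 4.
Σ = (-50) + (-30) + (-42) + (-122) = -244
Area = |Σ|/2 = 122.
Hole:
Apply the surveyor's formula: 2A = Σ (x_i·y_{i+1} − x_{i+1}·y_i), indices taken mod 4.
V_1→V_2: (2)(-1) − (0)(-5) = -2
V_2→V_3: (0)(0) − (-2)(-1) = -2
V_3→V_4: (-2)(1) − (-3)(0) = -2
V_4→V_1: (-3)(-5) − (2)(1) = 13
Σ = 7
Area = |Σ|/2 = 3.5.
Net area = 122 − 3.5 = 118.5.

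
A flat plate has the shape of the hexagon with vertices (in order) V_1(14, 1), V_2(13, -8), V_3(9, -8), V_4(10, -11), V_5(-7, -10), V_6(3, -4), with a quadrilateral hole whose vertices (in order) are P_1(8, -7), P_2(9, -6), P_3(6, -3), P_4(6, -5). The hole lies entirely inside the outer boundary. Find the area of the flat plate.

Outer boundary:
Σ = (-125) + (-32) + (-19) + (-177) + (58) + (59) = -236
Area = |Σ|/2 = 118.
Hole:
Apply the shoelace formula: 2A = Σ (x_i·y_{i+1} − x_{i+1}·y_i), indices taken mod 4.
P_1→P_2: (8)(-6) − (9)(-7) = 15
P_2→P_3: (9)(-3) − (6)(-6) = 9
P_3→P_4: (6)(-5) − (6)(-3) = -12
P_4→P_1: (6)(-7) − (8)(-5) = -2
Σ = 10
Area = |Σ|/2 = 5.
Net area = 118 − 5 = 113.

113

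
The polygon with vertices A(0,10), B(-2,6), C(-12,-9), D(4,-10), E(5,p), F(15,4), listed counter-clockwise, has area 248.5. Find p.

-1

The doubled signed area Σ (x_i y_{i+1} − x_{i+1} y_i) is linear in p.
With p=0 it equals 486; the coefficient of p is -11 (from the two edges through E).
So -11·p + 486 = 2·248.5 = 497 ⇒ p = -1.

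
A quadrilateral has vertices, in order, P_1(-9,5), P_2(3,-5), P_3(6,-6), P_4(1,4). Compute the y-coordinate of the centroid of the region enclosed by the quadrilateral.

59/113

Apply Gauss's area formula. First the cross-terms c_i = x_i·y_{i+1} − x_{i+1}·y_i:
  30, 12, 30, 41  ⇒  2A = 113, A = 56.5.
Then Σ (y_i + y_{i+1})·c_i = 177, so ȳ = 177 / (6·56.5) = 59/113.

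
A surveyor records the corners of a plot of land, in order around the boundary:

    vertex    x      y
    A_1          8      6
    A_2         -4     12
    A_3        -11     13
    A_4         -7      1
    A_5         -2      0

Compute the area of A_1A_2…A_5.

Σ = (120) + (80) + (80) + (2) + (-12) = 270
Area = |Σ|/2 = 135.

135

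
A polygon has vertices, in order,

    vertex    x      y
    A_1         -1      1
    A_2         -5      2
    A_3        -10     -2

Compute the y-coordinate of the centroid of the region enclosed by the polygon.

Apply the shoelace (surveyor's) formula. First the cross-terms c_i = x_i·y_{i+1} − x_{i+1}·y_i:
  3, 30, -12  ⇒  2A = 21, A = 10.5.
Then Σ (y_i + y_{i+1})·c_i = 21, so ȳ = 21 / (6·10.5) = 1/3.

1/3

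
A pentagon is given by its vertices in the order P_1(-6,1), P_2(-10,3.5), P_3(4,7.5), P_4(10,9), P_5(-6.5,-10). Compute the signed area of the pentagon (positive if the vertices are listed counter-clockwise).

Apply the surveyor's formula: 2A = Σ (x_i·y_{i+1} − x_{i+1}·y_i), indices taken mod 5.
Cross-terms: -11, -89, -39, -41.5, -66.5  ⇒  Σ = -247
Signed area = Σ/2 = -123.5 (negative ⇒ clockwise traversal).

-123.5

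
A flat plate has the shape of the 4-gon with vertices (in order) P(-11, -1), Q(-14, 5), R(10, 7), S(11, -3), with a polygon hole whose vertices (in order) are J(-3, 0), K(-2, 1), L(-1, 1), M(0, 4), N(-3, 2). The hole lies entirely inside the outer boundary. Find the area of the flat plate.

179

Outer boundary:
Apply the shoelace formula: 2A = Σ (x_i·y_{i+1} − x_{i+1}·y_i), indices taken mod 4.
Σ = (-69) + (-148) + (-107) + (-44) = -368
Area = |Σ|/2 = 184.
Hole:
Σ = (-3) + (-1) + (-4) + (12) + (6) = 10
Area = |Σ|/2 = 5.
Net area = 184 − 5 = 179.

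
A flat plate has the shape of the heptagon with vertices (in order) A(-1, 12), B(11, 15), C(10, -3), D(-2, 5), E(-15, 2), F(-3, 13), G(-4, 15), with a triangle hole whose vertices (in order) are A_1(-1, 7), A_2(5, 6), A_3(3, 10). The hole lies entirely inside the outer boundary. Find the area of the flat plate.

Outer boundary:
Σ = (-147) + (-183) + (44) + (71) + (-189) + (7) + (-33) = -430
Area = |Σ|/2 = 215.
Hole:
Σ = (-41) + (32) + (31) = 22
Area = |Σ|/2 = 11.
Net area = 215 − 11 = 204.

204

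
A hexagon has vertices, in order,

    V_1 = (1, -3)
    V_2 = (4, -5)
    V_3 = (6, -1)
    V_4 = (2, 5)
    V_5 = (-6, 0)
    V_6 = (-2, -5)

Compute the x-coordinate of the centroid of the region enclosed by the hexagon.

15/34

Apply Gauss's area formula. First the cross-terms c_i = x_i·y_{i+1} − x_{i+1}·y_i:
  7, 26, 32, 30, 30, 11  ⇒  2A = 136, A = 68.
Then Σ (x_i + x_{i+1})·c_i = 180, so x̄ = 180 / (6·68) = 15/34.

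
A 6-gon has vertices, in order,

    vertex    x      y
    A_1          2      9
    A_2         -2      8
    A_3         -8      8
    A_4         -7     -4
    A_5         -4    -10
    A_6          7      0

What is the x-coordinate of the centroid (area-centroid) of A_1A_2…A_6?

-77/51

Apply the shoelace (surveyor's) formula. First the cross-terms c_i = x_i·y_{i+1} − x_{i+1}·y_i:
  34, 48, 88, 54, 70, 63  ⇒  2A = 357, A = 178.5.
Then Σ (x_i + x_{i+1})·c_i = -1617, so x̄ = -1617 / (6·178.5) = -77/51.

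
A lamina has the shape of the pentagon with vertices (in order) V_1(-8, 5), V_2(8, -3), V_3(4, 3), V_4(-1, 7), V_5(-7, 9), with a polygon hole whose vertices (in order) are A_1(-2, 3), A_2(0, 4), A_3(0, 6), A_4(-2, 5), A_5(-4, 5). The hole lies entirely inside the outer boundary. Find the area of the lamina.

58

Outer boundary:
Cross-terms: -16, 36, 31, 40, 37  ⇒  Σ = 128
Area = |Σ|/2 = 64.
Hole:
Apply the shoelace formula: 2A = Σ (x_i·y_{i+1} − x_{i+1}·y_i), indices taken mod 5.
Σ = (-8) + (0) + (12) + (10) + (-2) = 12
Area = |Σ|/2 = 6.
Net area = 64 − 6 = 58.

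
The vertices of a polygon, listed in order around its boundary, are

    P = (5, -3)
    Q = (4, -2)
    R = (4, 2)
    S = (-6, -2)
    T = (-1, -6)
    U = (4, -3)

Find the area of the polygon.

43

Σ = (2) + (16) + (4) + (34) + (27) + (3) = 86
Area = |Σ|/2 = 43.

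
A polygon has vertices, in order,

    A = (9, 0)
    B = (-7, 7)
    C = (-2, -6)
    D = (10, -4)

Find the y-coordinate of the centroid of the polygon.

-109/223

Apply Gauss's area formula. First the cross-terms c_i = x_i·y_{i+1} − x_{i+1}·y_i:
  63, 56, 68, 36  ⇒  2A = 223, A = 111.5.
Then Σ (y_i + y_{i+1})·c_i = -327, so ȳ = -327 / (6·111.5) = -109/223.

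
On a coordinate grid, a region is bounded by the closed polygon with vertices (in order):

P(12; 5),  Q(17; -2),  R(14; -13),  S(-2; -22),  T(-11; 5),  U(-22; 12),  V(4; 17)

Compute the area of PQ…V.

758

Apply Gauss's area formula: 2A = Σ (x_i·y_{i+1} − x_{i+1}·y_i), indices taken mod 7.
Σ = (-109) + (-193) + (-334) + (-252) + (-22) + (-422) + (-184) = -1516
Area = |Σ|/2 = 758.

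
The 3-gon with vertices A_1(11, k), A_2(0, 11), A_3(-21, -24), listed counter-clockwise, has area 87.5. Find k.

Write out the shoelace sum; only the two edges meeting at A_1 involve k:
2·Area = [((-21)·k − 11·(-24)) + (11·11 − 0·k)] + 231
       = -21·k + 616 = 175
⇒ k = 21.

21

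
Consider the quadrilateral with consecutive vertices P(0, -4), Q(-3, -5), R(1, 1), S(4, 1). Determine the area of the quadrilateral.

14.5

Σ = (-12) + (2) + (-3) + (-16) = -29
Area = |Σ|/2 = 14.5.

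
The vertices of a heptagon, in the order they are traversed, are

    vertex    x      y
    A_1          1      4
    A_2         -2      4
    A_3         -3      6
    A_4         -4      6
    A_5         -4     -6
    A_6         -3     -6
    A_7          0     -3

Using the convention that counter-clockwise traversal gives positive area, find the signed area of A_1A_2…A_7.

42

Apply the surveyor's formula: 2A = Σ (x_i·y_{i+1} − x_{i+1}·y_i), indices taken mod 7.
A_1→A_2: (1)(4) − (-2)(4) = 12
A_2→A_3: (-2)(6) − (-3)(4) = 0
A_3→A_4: (-3)(6) − (-4)(6) = 6
A_4→A_5: (-4)(-6) − (-4)(6) = 48
A_5→A_6: (-4)(-6) − (-3)(-6) = 6
A_6→A_7: (-3)(-3) − (0)(-6) = 9
A_7→A_1: (0)(4) − (1)(-3) = 3
Σ = 84
Signed area = Σ/2 = 42 (positive ⇒ counter-clockwise traversal).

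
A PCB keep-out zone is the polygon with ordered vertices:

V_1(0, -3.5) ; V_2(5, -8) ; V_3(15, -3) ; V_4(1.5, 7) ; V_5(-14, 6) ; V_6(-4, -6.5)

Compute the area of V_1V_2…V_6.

234

Σ = (17.5) + (105) + (109.5) + (107) + (115) + (14) = 468
Area = |Σ|/2 = 234.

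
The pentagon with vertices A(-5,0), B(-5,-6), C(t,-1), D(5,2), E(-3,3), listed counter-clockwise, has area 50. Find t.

The doubled signed area Σ (x_i y_{i+1} − x_{i+1} y_i) is linear in t.
With t=0 it equals 76; the coefficient of t is 8 (from the two edges through C).
So 8·t + 76 = 2·50 = 100 ⇒ t = 3.

3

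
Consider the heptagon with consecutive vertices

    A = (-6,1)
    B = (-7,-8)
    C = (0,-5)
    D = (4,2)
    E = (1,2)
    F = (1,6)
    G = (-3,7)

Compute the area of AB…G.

92

A→B: (-6)(-8) − (-7)(1) = 55
B→C: (-7)(-5) − (0)(-8) = 35
C→D: (0)(2) − (4)(-5) = 20
D→E: (4)(2) − (1)(2) = 6
E→F: (1)(6) − (1)(2) = 4
F→G: (1)(7) − (-3)(6) = 25
G→A: (-3)(1) − (-6)(7) = 39
Σ = 184
Area = |Σ|/2 = 92.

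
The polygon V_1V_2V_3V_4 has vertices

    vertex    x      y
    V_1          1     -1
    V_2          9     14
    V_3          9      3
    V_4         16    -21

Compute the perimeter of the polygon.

|V_1V_2| = √((8)² + (15)²) = √289 = 17
|V_2V_3| = √((0)² + (-11)²) = √121 = 11
|V_3V_4| = √((7)² + (-24)²) = √625 = 25
|V_4V_1| = √((-15)² + (20)²) = √625 = 25
Perimeter = 17 + 11 + 25 + 25 = 78.

78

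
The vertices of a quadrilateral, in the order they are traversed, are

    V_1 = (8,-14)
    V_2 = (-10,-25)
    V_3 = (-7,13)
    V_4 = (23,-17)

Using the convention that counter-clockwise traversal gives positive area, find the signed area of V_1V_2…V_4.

Apply the shoelace formula: 2A = Σ (x_i·y_{i+1} − x_{i+1}·y_i), indices taken mod 4.
Σ = (-340) + (-305) + (-180) + (-186) = -1011
Signed area = Σ/2 = -505.5 (negative ⇒ clockwise traversal).

-505.5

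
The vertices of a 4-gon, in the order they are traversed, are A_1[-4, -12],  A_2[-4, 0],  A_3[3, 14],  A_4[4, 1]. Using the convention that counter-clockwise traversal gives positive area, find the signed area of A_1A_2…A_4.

-100.5

Apply Gauss's area formula: 2A = Σ (x_i·y_{i+1} − x_{i+1}·y_i), indices taken mod 4.
Σ = (-48) + (-56) + (-53) + (-44) = -201
Signed area = Σ/2 = -100.5 (negative ⇒ clockwise traversal).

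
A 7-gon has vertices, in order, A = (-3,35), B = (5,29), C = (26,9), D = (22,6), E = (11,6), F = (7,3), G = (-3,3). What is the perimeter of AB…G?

102

|AB| = √((8)² + (-6)²) = √100 = 10
|BC| = √((21)² + (-20)²) = √841 = 29
|CD| = √((-4)² + (-3)²) = √25 = 5
|DE| = √((-11)² + (0)²) = √121 = 11
|EF| = √((-4)² + (-3)²) = √25 = 5
|FG| = √((-10)² + (0)²) = √100 = 10
|GA| = √((0)² + (32)²) = √1024 = 32
Perimeter = 10 + 29 + 5 + 11 + 5 + 10 + 32 = 102.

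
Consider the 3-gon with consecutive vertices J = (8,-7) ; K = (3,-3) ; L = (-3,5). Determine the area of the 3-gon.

8

Apply the shoelace formula: 2A = Σ (x_i·y_{i+1} − x_{i+1}·y_i), indices taken mod 3.
J→K: (8)(-3) − (3)(-7) = -3
K→L: (3)(5) − (-3)(-3) = 6
L→J: (-3)(-7) − (8)(5) = -19
Σ = -16
Area = |Σ|/2 = 8.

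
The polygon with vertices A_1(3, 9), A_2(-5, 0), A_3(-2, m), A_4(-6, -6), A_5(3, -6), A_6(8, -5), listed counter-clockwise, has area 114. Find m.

Write out the shoelace sum; only the two edges meeting at A_3 involve m:
2·Area = [((-5)·m − (-2)·0) + ((-2)·(-6) − (-6)·m)] + 219
       = 1·m + 231 = 228
⇒ m = -3.

-3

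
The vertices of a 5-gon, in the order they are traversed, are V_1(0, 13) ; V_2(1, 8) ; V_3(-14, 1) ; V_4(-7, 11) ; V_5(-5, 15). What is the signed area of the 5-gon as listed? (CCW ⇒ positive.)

-81

Apply the shoelace (surveyor's) formula: 2A = Σ (x_i·y_{i+1} − x_{i+1}·y_i), indices taken mod 5.
V_1→V_2: (0)(8) − (1)(13) = -13
V_2→V_3: (1)(1) − (-14)(8) = 113
V_3→V_4: (-14)(11) − (-7)(1) = -147
V_4→V_5: (-7)(15) − (-5)(11) = -50
V_5→V_1: (-5)(13) − (0)(15) = -65
Σ = -162
Signed area = Σ/2 = -81 (negative ⇒ clockwise traversal).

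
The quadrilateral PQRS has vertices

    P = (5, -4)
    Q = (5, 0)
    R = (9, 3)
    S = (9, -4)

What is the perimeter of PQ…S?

20

|PQ| = √((0)² + (4)²) = √16 = 4
|QR| = √((4)² + (3)²) = √25 = 5
|RS| = √((0)² + (-7)²) = √49 = 7
|SP| = √((-4)² + (0)²) = √16 = 4
Perimeter = 4 + 5 + 7 + 4 = 20.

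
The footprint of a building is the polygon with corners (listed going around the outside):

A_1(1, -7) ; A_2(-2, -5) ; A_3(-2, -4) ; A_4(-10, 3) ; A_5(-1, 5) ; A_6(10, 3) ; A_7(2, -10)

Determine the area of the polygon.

Apply Gauss's area formula: 2A = Σ (x_i·y_{i+1} − x_{i+1}·y_i), indices taken mod 7.
A_1→A_2: (1)(-5) − (-2)(-7) = -19
A_2→A_3: (-2)(-4) − (-2)(-5) = -2
A_3→A_4: (-2)(3) − (-10)(-4) = -46
A_4→A_5: (-10)(5) − (-1)(3) = -47
A_5→A_6: (-1)(3) − (10)(5) = -53
A_6→A_7: (10)(-10) − (2)(3) = -106
A_7→A_1: (2)(-7) − (1)(-10) = -4
Σ = -277
Area = |Σ|/2 = 138.5.

138.5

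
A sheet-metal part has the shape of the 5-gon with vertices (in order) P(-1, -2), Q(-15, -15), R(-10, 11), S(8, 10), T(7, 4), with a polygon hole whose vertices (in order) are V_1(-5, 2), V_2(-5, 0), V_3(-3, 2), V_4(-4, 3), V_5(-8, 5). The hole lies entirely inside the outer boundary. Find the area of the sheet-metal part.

Outer boundary:
Apply the shoelace formula: 2A = Σ (x_i·y_{i+1} − x_{i+1}·y_i), indices taken mod 5.
Cross-terms: -15, -315, -188, -38, -10  ⇒  Σ = -566
Area = |Σ|/2 = 283.
Hole:
Σ = (10) + (-10) + (-1) + (4) + (9) = 12
Area = |Σ|/2 = 6.
Net area = 283 − 6 = 277.

277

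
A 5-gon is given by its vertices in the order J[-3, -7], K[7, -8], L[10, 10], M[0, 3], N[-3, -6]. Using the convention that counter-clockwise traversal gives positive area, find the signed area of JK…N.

Apply the shoelace formula: 2A = Σ (x_i·y_{i+1} − x_{i+1}·y_i), indices taken mod 5.
Σ = (73) + (150) + (30) + (9) + (3) = 265
Signed area = Σ/2 = 132.5 (positive ⇒ counter-clockwise traversal).

132.5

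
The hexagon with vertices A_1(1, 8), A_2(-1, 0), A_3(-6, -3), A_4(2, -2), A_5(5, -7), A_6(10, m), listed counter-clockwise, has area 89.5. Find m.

1

Write out the shoelace sum; only the two edges meeting at A_6 involve m:
2·Area = [(5·m − 10·(-7)) + (10·8 − 1·m)] + 25
       = 4·m + 175 = 179
⇒ m = 1.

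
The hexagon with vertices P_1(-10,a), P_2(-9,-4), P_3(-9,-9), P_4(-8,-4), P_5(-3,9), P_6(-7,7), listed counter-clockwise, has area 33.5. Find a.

-5

Write out the shoelace sum; only the two edges meeting at P_1 involve a:
2·Area = [((-7)·a − (-10)·7) + ((-10)·(-4) − (-9)·a)] + -33
       = 2·a + 77 = 67
⇒ a = -5.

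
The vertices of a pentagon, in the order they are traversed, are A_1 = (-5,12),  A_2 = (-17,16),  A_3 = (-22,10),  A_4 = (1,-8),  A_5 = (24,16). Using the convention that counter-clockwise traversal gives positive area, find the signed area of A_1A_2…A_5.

Cross-terms: 124, 182, 166, 208, 368  ⇒  Σ = 1048
Signed area = Σ/2 = 524 (positive ⇒ counter-clockwise traversal).

524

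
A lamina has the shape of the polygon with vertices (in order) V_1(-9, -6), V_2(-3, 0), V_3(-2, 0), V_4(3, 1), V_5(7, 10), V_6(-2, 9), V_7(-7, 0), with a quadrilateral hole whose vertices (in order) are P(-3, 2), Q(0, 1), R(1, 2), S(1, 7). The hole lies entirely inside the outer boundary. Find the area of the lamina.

Outer boundary:
Apply the shoelace (surveyor's) formula: 2A = Σ (x_i·y_{i+1} − x_{i+1}·y_i), indices taken mod 7.
Cross-terms: -18, 0, -2, 23, 83, 63, 42  ⇒  Σ = 191
Area = |Σ|/2 = 95.5.
Hole:
Apply the surveyor's formula: 2A = Σ (x_i·y_{i+1} − x_{i+1}·y_i), indices taken mod 4.
P→Q: (-3)(1) − (0)(2) = -3
Q→R: (0)(2) − (1)(1) = -1
R→S: (1)(7) − (1)(2) = 5
S→P: (1)(2) − (-3)(7) = 23
Σ = 24
Area = |Σ|/2 = 12.
Net area = 95.5 − 12 = 83.5.

83.5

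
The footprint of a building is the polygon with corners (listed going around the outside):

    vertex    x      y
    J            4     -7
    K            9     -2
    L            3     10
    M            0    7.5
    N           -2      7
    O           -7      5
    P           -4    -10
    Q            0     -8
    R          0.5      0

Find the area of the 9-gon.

175

Σ = (55) + (96) + (22.5) + (15) + (39) + (90) + (32) + (4) + (-3.5) = 350
Area = |Σ|/2 = 175.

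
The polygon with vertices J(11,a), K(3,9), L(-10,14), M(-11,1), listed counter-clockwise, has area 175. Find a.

The doubled signed area Σ (x_i y_{i+1} − x_{i+1} y_i) is linear in a.
With a=0 it equals 364; the coefficient of a is -14 (from the two edges through J).
So -14·a + 364 = 2·175 = 350 ⇒ a = 1.

1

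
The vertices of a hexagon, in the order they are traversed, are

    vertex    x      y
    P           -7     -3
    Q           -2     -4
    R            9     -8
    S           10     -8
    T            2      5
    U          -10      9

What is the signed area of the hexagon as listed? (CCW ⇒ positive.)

154.5

Apply the surveyor's formula: 2A = Σ (x_i·y_{i+1} − x_{i+1}·y_i), indices taken mod 6.
P→Q: (-7)(-4) − (-2)(-3) = 22
Q→R: (-2)(-8) − (9)(-4) = 52
R→S: (9)(-8) − (10)(-8) = 8
S→T: (10)(5) − (2)(-8) = 66
T→U: (2)(9) − (-10)(5) = 68
U→P: (-10)(-3) − (-7)(9) = 93
Σ = 309
Signed area = Σ/2 = 154.5 (positive ⇒ counter-clockwise traversal).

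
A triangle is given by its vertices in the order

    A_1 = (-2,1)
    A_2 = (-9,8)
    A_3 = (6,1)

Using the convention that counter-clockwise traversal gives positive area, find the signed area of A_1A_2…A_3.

-28

Cross-terms: -7, -57, 8  ⇒  Σ = -56
Signed area = Σ/2 = -28 (negative ⇒ clockwise traversal).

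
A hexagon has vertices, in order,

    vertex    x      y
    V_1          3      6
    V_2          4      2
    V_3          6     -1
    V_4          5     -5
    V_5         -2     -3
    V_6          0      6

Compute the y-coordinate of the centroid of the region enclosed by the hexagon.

Apply the surveyor's formula. First the cross-terms c_i = x_i·y_{i+1} − x_{i+1}·y_i:
  -18, -16, -25, -25, -12, -18  ⇒  2A = -114, A = -57.
Then Σ (y_i + y_{i+1})·c_i = -62, so ȳ = -62 / (6·(-57)) = 31/171.

31/171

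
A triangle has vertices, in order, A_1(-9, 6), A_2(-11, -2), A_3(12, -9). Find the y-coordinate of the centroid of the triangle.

-5/3

Apply Gauss's area formula. First the cross-terms c_i = x_i·y_{i+1} − x_{i+1}·y_i:
  84, 123, -9  ⇒  2A = 198, A = 99.
Then Σ (y_i + y_{i+1})·c_i = -990, so ȳ = -990 / (6·99) = -5/3.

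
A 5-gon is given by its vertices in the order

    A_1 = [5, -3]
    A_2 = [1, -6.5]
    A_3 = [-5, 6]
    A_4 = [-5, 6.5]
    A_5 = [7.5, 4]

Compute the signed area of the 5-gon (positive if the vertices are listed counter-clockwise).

-84.875

Apply the surveyor's formula: 2A = Σ (x_i·y_{i+1} − x_{i+1}·y_i), indices taken mod 5.
Σ = (-29.5) + (-26.5) + (-2.5) + (-68.75) + (-42.5) = -169.75
Signed area = Σ/2 = -84.875 (negative ⇒ clockwise traversal).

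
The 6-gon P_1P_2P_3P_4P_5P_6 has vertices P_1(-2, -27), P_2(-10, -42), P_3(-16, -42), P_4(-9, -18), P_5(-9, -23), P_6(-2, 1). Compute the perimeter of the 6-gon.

106

|P_1P_2| = √((-8)² + (-15)²) = √289 = 17
|P_2P_3| = √((-6)² + (0)²) = √36 = 6
|P_3P_4| = √((7)² + (24)²) = √625 = 25
|P_4P_5| = √((0)² + (-5)²) = √25 = 5
|P_5P_6| = √((7)² + (24)²) = √625 = 25
|P_6P_1| = √((0)² + (-28)²) = √784 = 28
Perimeter = 17 + 6 + 25 + 5 + 25 + 28 = 106.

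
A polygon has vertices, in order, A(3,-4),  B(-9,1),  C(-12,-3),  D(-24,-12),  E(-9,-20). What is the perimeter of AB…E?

|AB| = √((-12)² + (5)²) = √169 = 13
|BC| = √((-3)² + (-4)²) = √25 = 5
|CD| = √((-12)² + (-9)²) = √225 = 15
|DE| = √((15)² + (-8)²) = √289 = 17
|EA| = √((12)² + (16)²) = √400 = 20
Perimeter = 13 + 5 + 15 + 17 + 20 = 70.

70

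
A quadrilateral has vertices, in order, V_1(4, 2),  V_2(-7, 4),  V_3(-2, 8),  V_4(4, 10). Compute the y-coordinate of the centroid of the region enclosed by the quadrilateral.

286/51

Apply the surveyor's formula. First the cross-terms c_i = x_i·y_{i+1} − x_{i+1}·y_i:
  30, -48, -52, -32  ⇒  2A = -102, A = -51.
Then Σ (y_i + y_{i+1})·c_i = -1716, so ȳ = -1716 / (6·(-51)) = 286/51.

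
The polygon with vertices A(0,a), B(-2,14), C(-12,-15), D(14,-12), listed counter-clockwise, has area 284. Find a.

1

The doubled signed area Σ (x_i y_{i+1} − x_{i+1} y_i) is linear in a.
With a=0 it equals 552; the coefficient of a is 16 (from the two edges through A).
So 16·a + 552 = 2·284 = 568 ⇒ a = 1.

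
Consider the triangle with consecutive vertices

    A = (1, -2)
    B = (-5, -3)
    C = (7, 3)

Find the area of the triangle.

Apply the shoelace formula: 2A = Σ (x_i·y_{i+1} − x_{i+1}·y_i), indices taken mod 3.
Σ = (-13) + (6) + (-17) = -24
Area = |Σ|/2 = 12.

12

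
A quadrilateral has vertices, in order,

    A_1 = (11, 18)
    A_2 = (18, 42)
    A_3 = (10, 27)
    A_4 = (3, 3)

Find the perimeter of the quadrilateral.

|A_1A_2| = √((7)² + (24)²) = √625 = 25
|A_2A_3| = √((-8)² + (-15)²) = √289 = 17
|A_3A_4| = √((-7)² + (-24)²) = √625 = 25
|A_4A_1| = √((8)² + (15)²) = √289 = 17
Perimeter = 25 + 17 + 25 + 17 = 84.

84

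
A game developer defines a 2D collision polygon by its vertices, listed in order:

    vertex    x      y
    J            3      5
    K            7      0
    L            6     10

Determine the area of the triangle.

Apply the shoelace (surveyor's) formula: 2A = Σ (x_i·y_{i+1} − x_{i+1}·y_i), indices taken mod 3.
Cross-terms: -35, 70, 0  ⇒  Σ = 35
Area = |Σ|/2 = 17.5.

17.5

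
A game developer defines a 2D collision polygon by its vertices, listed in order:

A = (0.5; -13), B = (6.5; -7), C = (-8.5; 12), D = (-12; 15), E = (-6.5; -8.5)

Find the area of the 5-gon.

202.125

A→B: (0.5)(-7) − (6.5)(-13) = 81
B→C: (6.5)(12) − (-8.5)(-7) = 18.5
C→D: (-8.5)(15) − (-12)(12) = 16.5
D→E: (-12)(-8.5) − (-6.5)(15) = 199.5
E→A: (-6.5)(-13) − (0.5)(-8.5) = 88.75
Σ = 404.25
Area = |Σ|/2 = 202.125.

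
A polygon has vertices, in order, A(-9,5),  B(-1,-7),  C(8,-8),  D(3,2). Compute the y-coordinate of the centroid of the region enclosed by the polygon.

-221/123

Apply Gauss's area formula. First the cross-terms c_i = x_i·y_{i+1} − x_{i+1}·y_i:
  68, 64, 40, 33  ⇒  2A = 205, A = 102.5.
Then Σ (y_i + y_{i+1})·c_i = -1105, so ȳ = -1105 / (6·102.5) = -221/123.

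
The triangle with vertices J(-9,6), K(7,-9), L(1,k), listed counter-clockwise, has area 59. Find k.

Write out the shoelace sum; only the two edges meeting at L involve k:
2·Area = [(7·k − 1·(-9)) + (1·6 − (-9)·k)] + 39
       = 16·k + 54 = 118
⇒ k = 4.

4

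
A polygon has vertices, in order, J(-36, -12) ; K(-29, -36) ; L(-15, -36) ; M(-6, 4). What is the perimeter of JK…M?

114

|JK| = √((7)² + (-24)²) = √625 = 25
|KL| = √((14)² + (0)²) = √196 = 14
|LM| = √((9)² + (40)²) = √1681 = 41
|MJ| = √((-30)² + (-16)²) = √1156 = 34
Perimeter = 25 + 14 + 41 + 34 = 114.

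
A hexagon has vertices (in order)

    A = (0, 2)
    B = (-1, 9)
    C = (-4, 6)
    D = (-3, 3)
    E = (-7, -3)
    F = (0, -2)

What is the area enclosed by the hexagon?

41

Σ = (2) + (30) + (6) + (30) + (14) + (0) = 82
Area = |Σ|/2 = 41.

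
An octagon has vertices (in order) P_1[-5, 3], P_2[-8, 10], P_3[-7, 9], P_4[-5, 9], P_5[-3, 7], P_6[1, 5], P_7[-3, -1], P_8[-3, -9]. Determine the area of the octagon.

46

Apply the surveyor's formula: 2A = Σ (x_i·y_{i+1} − x_{i+1}·y_i), indices taken mod 8.
Σ = (-26) + (-2) + (-18) + (-8) + (-22) + (14) + (24) + (-54) = -92
Area = |Σ|/2 = 46.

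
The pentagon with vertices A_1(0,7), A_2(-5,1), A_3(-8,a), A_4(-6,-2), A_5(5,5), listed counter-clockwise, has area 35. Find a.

-4

The doubled signed area Σ (x_i y_{i+1} − x_{i+1} y_i) is linear in a.
With a=0 it equals 74; the coefficient of a is 1 (from the two edges through A_3).
So 1·a + 74 = 2·35 = 70 ⇒ a = -4.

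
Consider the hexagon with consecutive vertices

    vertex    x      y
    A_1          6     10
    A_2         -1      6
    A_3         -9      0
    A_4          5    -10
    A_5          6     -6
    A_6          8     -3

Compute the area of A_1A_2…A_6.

Apply the surveyor's formula: 2A = Σ (x_i·y_{i+1} − x_{i+1}·y_i), indices taken mod 6.
Σ = (46) + (54) + (90) + (30) + (30) + (98) = 348
Area = |Σ|/2 = 174.

174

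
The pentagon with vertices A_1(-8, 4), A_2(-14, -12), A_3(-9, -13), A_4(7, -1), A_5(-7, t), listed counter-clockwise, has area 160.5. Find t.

2

Write out the shoelace sum; only the two edges meeting at A_5 involve t:
2·Area = [(7·t − (-7)·(-1)) + ((-7)·4 − (-8)·t)] + 326
       = 15·t + 291 = 321
⇒ t = 2.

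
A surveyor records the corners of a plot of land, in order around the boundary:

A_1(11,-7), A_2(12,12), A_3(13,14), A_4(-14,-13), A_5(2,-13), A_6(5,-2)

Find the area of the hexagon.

255.5

Σ = (216) + (12) + (27) + (208) + (61) + (-13) = 511
Area = |Σ|/2 = 255.5.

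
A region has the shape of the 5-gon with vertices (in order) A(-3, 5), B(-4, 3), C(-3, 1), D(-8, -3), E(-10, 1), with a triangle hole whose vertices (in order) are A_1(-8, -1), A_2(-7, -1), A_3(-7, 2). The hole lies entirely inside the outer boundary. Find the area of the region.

24.5

Outer boundary:
Apply the shoelace formula: 2A = Σ (x_i·y_{i+1} − x_{i+1}·y_i), indices taken mod 5.
Σ = (11) + (5) + (17) + (-38) + (-47) = -52
Area = |Σ|/2 = 26.
Hole:
Apply the shoelace formula: 2A = Σ (x_i·y_{i+1} − x_{i+1}·y_i), indices taken mod 3.
Cross-terms: 1, -21, 23  ⇒  Σ = 3
Area = |Σ|/2 = 1.5.
Net area = 26 − 1.5 = 24.5.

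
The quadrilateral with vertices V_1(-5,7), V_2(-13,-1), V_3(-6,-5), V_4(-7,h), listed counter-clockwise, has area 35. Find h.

Write out the shoelace sum; only the two edges meeting at V_4 involve h:
2·Area = [((-6)·h − (-7)·(-5)) + ((-7)·7 − (-5)·h)] + 155
       = -1·h + 71 = 70
⇒ h = 1.

1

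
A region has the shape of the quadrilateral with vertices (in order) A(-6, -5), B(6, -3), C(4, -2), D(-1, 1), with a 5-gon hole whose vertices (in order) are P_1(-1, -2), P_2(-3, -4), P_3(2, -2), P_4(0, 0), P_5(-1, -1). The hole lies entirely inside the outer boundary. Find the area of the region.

Outer boundary:
Apply Gauss's area formula: 2A = Σ (x_i·y_{i+1} − x_{i+1}·y_i), indices taken mod 4.
Σ = (48) + (0) + (2) + (11) = 61
Area = |Σ|/2 = 30.5.
Hole:
Apply the shoelace formula: 2A = Σ (x_i·y_{i+1} − x_{i+1}·y_i), indices taken mod 5.
Σ = (-2) + (14) + (0) + (0) + (1) = 13
Area = |Σ|/2 = 6.5.
Net area = 30.5 − 6.5 = 24.

24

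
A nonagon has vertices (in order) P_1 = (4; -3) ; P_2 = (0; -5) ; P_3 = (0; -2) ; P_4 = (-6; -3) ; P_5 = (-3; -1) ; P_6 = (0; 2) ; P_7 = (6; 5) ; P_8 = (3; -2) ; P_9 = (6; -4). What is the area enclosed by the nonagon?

P_1→P_2: (4)(-5) − (0)(-3) = -20
P_2→P_3: (0)(-2) − (0)(-5) = 0
P_3→P_4: (0)(-3) − (-6)(-2) = -12
P_4→P_5: (-6)(-1) − (-3)(-3) = -3
P_5→P_6: (-3)(2) − (0)(-1) = -6
P_6→P_7: (0)(5) − (6)(2) = -12
P_7→P_8: (6)(-2) − (3)(5) = -27
P_8→P_9: (3)(-4) − (6)(-2) = 0
P_9→P_1: (6)(-3) − (4)(-4) = -2
Σ = -82
Area = |Σ|/2 = 41.

41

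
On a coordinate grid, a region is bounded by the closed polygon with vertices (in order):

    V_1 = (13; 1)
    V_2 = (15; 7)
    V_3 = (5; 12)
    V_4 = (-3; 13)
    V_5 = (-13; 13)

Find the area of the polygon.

Apply the shoelace formula: 2A = Σ (x_i·y_{i+1} − x_{i+1}·y_i), indices taken mod 5.
Cross-terms: 76, 145, 101, 130, -182  ⇒  Σ = 270
Area = |Σ|/2 = 135.

135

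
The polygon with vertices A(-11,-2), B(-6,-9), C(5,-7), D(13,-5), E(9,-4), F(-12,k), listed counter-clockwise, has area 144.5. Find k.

Write out the shoelace sum; only the two edges meeting at F involve k:
2·Area = [(9·k − (-12)·(-4)) + ((-12)·(-2) − (-11)·k)] + 233
       = 20·k + 209 = 289
⇒ k = 4.

4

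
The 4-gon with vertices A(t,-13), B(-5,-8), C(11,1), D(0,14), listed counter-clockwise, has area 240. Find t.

Write out the shoelace sum; only the two edges meeting at A involve t:
2·Area = [(0·(-13) − t·14) + (t·(-8) − (-5)·(-13))] + 237
       = -22·t + 172 = 480
⇒ t = -14.

-14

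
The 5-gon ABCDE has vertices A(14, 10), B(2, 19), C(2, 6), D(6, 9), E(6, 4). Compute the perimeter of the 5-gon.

48

|AB| = √((-12)² + (9)²) = √225 = 15
|BC| = √((0)² + (-13)²) = √169 = 13
|CD| = √((4)² + (3)²) = √25 = 5
|DE| = √((0)² + (-5)²) = √25 = 5
|EA| = √((8)² + (6)²) = √100 = 10
Perimeter = 15 + 13 + 5 + 5 + 10 = 48.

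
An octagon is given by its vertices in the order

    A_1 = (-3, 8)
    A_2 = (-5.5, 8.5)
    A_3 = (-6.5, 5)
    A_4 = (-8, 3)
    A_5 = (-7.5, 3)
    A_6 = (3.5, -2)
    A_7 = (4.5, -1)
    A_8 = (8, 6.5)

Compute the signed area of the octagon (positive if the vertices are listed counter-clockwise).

98

Apply the surveyor's formula: 2A = Σ (x_i·y_{i+1} − x_{i+1}·y_i), indices taken mod 8.
Σ = (18.5) + (27.75) + (20.5) + (-1.5) + (4.5) + (5.5) + (37.25) + (83.5) = 196
Signed area = Σ/2 = 98 (positive ⇒ counter-clockwise traversal).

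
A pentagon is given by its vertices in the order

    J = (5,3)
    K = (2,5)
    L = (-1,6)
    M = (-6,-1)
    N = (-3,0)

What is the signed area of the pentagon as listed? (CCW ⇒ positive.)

Apply the surveyor's formula: 2A = Σ (x_i·y_{i+1} − x_{i+1}·y_i), indices taken mod 5.
Σ = (19) + (17) + (37) + (-3) + (-9) = 61
Signed area = Σ/2 = 30.5 (positive ⇒ counter-clockwise traversal).

30.5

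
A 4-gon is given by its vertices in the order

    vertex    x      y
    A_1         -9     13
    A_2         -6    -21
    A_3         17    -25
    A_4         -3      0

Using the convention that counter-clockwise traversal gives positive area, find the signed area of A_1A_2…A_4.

330

Apply the shoelace (surveyor's) formula: 2A = Σ (x_i·y_{i+1} − x_{i+1}·y_i), indices taken mod 4.
Σ = (267) + (507) + (-75) + (-39) = 660
Signed area = Σ/2 = 330 (positive ⇒ counter-clockwise traversal).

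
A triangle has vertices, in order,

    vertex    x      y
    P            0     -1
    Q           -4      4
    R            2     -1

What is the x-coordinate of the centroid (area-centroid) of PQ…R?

-2/3

Apply Gauss's area formula. First the cross-terms c_i = x_i·y_{i+1} − x_{i+1}·y_i:
  -4, -4, -2  ⇒  2A = -10, A = -5.
Then Σ (x_i + x_{i+1})·c_i = 20, so x̄ = 20 / (6·(-5)) = -2/3.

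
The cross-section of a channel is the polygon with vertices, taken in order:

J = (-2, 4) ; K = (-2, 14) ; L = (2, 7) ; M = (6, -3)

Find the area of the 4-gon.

46

Apply the shoelace (surveyor's) formula: 2A = Σ (x_i·y_{i+1} − x_{i+1}·y_i), indices taken mod 4.
Σ = (-20) + (-42) + (-48) + (18) = -92
Area = |Σ|/2 = 46.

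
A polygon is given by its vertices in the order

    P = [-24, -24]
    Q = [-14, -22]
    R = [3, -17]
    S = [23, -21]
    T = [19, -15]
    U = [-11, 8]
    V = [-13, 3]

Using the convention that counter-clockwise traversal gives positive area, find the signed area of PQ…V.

660

Cross-terms: 192, 304, 328, 54, -13, 71, 384  ⇒  Σ = 1320
Signed area = Σ/2 = 660 (positive ⇒ counter-clockwise traversal).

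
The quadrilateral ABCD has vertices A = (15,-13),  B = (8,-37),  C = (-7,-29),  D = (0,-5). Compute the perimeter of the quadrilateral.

84

|AB| = √((-7)² + (-24)²) = √625 = 25
|BC| = √((-15)² + (8)²) = √289 = 17
|CD| = √((7)² + (24)²) = √625 = 25
|DA| = √((15)² + (-8)²) = √289 = 17
Perimeter = 25 + 17 + 25 + 17 = 84.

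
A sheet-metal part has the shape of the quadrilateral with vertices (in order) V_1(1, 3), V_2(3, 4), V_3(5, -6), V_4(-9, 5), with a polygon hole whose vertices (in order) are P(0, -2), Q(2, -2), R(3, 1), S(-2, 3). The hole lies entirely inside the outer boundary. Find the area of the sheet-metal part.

Outer boundary:
V_1→V_2: (1)(4) − (3)(3) = -5
V_2→V_3: (3)(-6) − (5)(4) = -38
V_3→V_4: (5)(5) − (-9)(-6) = -29
V_4→V_1: (-9)(3) − (1)(5) = -32
Σ = -104
Area = |Σ|/2 = 52.
Hole:
Cross-terms: 4, 8, 11, 4  ⇒  Σ = 27
Area = |Σ|/2 = 13.5.
Net area = 52 − 13.5 = 38.5.

38.5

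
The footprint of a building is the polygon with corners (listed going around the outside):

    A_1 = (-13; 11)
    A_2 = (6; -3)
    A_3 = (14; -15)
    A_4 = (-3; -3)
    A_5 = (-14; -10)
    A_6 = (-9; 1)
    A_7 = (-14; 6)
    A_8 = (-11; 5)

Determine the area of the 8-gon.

189

Σ = (-27) + (-48) + (-87) + (-12) + (-104) + (-40) + (-4) + (-56) = -378
Area = |Σ|/2 = 189.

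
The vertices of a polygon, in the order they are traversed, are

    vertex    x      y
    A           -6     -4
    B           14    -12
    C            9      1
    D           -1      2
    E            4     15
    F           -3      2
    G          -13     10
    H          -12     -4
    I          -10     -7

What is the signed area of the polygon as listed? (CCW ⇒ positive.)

Apply the surveyor's formula: 2A = Σ (x_i·y_{i+1} − x_{i+1}·y_i), indices taken mod 9.
Cross-terms: 128, 122, 19, -23, 53, -4, 172, 44, -2  ⇒  Σ = 509
Signed area = Σ/2 = 254.5 (positive ⇒ counter-clockwise traversal).

254.5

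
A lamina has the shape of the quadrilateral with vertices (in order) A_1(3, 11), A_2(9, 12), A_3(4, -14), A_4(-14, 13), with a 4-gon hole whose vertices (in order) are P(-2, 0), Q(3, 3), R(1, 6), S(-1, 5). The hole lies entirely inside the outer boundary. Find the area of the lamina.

Outer boundary:
Apply the shoelace formula: 2A = Σ (x_i·y_{i+1} − x_{i+1}·y_i), indices taken mod 4.
Σ = (-63) + (-174) + (-144) + (-193) = -574
Area = |Σ|/2 = 287.
Hole:
Apply Gauss's area formula: 2A = Σ (x_i·y_{i+1} − x_{i+1}·y_i), indices taken mod 4.
Σ = (-6) + (15) + (11) + (10) = 30
Area = |Σ|/2 = 15.
Net area = 287 − 15 = 272.

272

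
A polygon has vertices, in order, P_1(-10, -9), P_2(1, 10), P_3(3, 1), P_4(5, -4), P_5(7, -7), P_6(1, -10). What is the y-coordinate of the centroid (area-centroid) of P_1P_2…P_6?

Apply the surveyor's formula. First the cross-terms c_i = x_i·y_{i+1} − x_{i+1}·y_i:
  -91, -29, -17, -7, -63, -109  ⇒  2A = -316, A = -158.
Then Σ (y_i + y_{i+1})·c_i = 2860, so ȳ = 2860 / (6·(-158)) = -715/237.

-715/237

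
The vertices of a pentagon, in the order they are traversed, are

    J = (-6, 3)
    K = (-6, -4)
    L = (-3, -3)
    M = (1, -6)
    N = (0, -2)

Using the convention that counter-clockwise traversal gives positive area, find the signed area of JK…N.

27.5

Apply Gauss's area formula: 2A = Σ (x_i·y_{i+1} − x_{i+1}·y_i), indices taken mod 5.
Σ = (42) + (6) + (21) + (-2) + (-12) = 55
Signed area = Σ/2 = 27.5 (positive ⇒ counter-clockwise traversal).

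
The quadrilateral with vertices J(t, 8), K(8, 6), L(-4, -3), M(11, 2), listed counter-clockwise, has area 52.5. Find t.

Write out the shoelace sum; only the two edges meeting at J involve t:
2·Area = [(11·8 − t·2) + (t·6 − 8·8)] + 25
       = 4·t + 49 = 105
⇒ t = 14.

14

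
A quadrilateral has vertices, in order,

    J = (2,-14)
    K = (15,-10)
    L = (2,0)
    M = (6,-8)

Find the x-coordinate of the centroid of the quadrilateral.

Apply Gauss's area formula. First the cross-terms c_i = x_i·y_{i+1} − x_{i+1}·y_i:
  190, 20, -16, -68  ⇒  2A = 126, A = 63.
Then Σ (x_i + x_{i+1})·c_i = 2898, so x̄ = 2898 / (6·63) = 23/3.

23/3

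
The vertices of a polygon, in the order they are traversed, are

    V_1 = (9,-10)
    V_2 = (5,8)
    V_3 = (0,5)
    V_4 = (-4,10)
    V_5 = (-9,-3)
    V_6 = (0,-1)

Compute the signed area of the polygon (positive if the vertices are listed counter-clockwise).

143.5

V_1→V_2: (9)(8) − (5)(-10) = 122
V_2→V_3: (5)(5) − (0)(8) = 25
V_3→V_4: (0)(10) − (-4)(5) = 20
V_4→V_5: (-4)(-3) − (-9)(10) = 102
V_5→V_6: (-9)(-1) − (0)(-3) = 9
V_6→V_1: (0)(-10) − (9)(-1) = 9
Σ = 287
Signed area = Σ/2 = 143.5 (positive ⇒ counter-clockwise traversal).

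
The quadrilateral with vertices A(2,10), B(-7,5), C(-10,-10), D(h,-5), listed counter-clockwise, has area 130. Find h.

0

Write out the shoelace sum; only the two edges meeting at D involve h:
2·Area = [((-10)·(-5) − h·(-10)) + (h·10 − 2·(-5))] + 200
       = 20·h + 260 = 260
⇒ h = 0.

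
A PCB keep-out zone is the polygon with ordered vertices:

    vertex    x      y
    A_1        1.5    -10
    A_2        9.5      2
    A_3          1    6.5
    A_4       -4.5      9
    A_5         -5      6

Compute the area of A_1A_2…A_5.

127.5

Apply the shoelace formula: 2A = Σ (x_i·y_{i+1} − x_{i+1}·y_i), indices taken mod 5.
A_1→A_2: (1.5)(2) − (9.5)(-10) = 98
A_2→A_3: (9.5)(6.5) − (1)(2) = 59.75
A_3→A_4: (1)(9) − (-4.5)(6.5) = 38.25
A_4→A_5: (-4.5)(6) − (-5)(9) = 18
A_5→A_1: (-5)(-10) − (1.5)(6) = 41
Σ = 255
Area = |Σ|/2 = 127.5.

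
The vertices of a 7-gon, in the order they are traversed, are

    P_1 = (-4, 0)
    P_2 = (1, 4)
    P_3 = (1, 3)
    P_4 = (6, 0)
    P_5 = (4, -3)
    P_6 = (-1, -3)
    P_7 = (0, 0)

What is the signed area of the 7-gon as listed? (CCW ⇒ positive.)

-34

Cross-terms: -16, -1, -18, -18, -15, 0, 0  ⇒  Σ = -68
Signed area = Σ/2 = -34 (negative ⇒ clockwise traversal).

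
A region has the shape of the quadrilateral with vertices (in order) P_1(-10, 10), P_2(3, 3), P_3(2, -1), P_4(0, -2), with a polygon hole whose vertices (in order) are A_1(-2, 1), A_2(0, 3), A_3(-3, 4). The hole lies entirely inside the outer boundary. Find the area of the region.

42.5

Outer boundary:
Apply the shoelace formula: 2A = Σ (x_i·y_{i+1} − x_{i+1}·y_i), indices taken mod 4.
Cross-terms: -60, -9, -4, -20  ⇒  Σ = -93
Area = |Σ|/2 = 46.5.
Hole:
Cross-terms: -6, 9, 5  ⇒  Σ = 8
Area = |Σ|/2 = 4.
Net area = 46.5 − 4 = 42.5.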